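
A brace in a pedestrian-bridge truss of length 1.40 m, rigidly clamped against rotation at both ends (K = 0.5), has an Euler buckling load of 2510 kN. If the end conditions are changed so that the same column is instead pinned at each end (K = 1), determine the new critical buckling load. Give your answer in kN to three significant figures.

P_cr ∝ 1/K², so P_cr,new = P_cr,old × (K_old/K_new)² = 2510 × (0.5/1)²
= 2510 × 0.2500 = 628 kN

P_cr ≈ 628 kN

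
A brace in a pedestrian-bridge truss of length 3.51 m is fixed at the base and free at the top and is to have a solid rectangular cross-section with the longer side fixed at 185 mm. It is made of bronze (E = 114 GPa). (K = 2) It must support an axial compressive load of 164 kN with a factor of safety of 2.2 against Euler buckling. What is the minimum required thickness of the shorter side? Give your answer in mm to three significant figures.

Required P_cr = n·P = 2.2 × 164 = 360.8 kN
L_e = K·L = 2 × 3.51 = 7.020 m
Required I = P_cr·L_e²/(π²E) = 3.608×10^5 × 7.020² / (π² × 1.14×10^11) = 1.580×10^-5 m⁴
I_req = 1.580×10^7 mm⁴
Rectangle, weak axis: I_min = h·b³/12 with h = 185 mm fixed  ⇒  b = (12I/h)^(1/3) = 101 mm

b ≈ 101 mm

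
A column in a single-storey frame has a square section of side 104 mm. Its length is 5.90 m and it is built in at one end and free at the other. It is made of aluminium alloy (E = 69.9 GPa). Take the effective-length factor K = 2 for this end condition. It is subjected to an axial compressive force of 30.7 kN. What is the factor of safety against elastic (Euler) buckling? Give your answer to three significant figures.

I = a⁴/12 = 104⁴/12 = 9.749×10^6 mm⁴
I = 9.749×10^6 mm⁴ = 9.749×10^-6 m⁴
Effective length L_e = K·L = 2 × 5.90 = 11.80 m
P_cr = π²EI / L_e² = π² × 69.9×10⁹ × 9.749×10^-6 / 11.80² = 4.830×10^4 N
Factor of safety n = P_cr / P = 48.302 / 30.7 = 1.57

n ≈ 1.57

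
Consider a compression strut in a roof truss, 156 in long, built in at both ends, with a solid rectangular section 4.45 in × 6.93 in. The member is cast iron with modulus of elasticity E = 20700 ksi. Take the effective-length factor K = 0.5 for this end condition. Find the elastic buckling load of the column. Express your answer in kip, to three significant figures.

P_cr ≈ 1710 kip

Buckling occurs about the weak axis: I_min = h·b³/12 with b = 4.45 in (the shorter side).
I_min = 6.93×4.45³/12 = 50.89 in⁴
Effective length L_e = K·L = 0.5 × 156 = 78.00 in
P_cr = π²EI / L_e² = π² × 20700×10³ × 50.89 / 78.00² = 1.709×10^6 lb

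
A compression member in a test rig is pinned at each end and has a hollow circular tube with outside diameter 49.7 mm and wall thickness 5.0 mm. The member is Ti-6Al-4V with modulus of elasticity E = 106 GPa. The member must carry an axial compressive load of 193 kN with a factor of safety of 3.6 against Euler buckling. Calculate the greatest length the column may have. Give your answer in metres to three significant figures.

L_max ≈ 0.517 m

Inner diameter d_i = 49.7 − 2×5.0 = 39.70 mm
I = π(d_o⁴ − d_i⁴)/64 = π(49.7⁴ − 39.70⁴)/64 = 1.776×10^5 mm⁴
I = 1.776×10^-7 m⁴
Required critical load P_cr = n·P = 3.6 × 193 = 694.8 kN = 6.948×10^5 N
From P_cr = π²EI/(K·L)²:  L = (1/K)·√(π²EI/P_cr) = (1/1)·√(π²×1.06×10^11×1.776×10^-7/6.948×10^5)
L = 0.517 m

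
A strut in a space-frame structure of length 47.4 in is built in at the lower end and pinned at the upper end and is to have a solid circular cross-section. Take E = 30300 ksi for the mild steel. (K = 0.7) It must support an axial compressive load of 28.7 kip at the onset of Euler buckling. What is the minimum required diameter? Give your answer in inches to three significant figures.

L_e = K·L = 0.7 × 47.4 = 33.18 in
Required I = P_cr·L_e²/(π²E) = 2.870×10^4 × 33.18² / (π² × 3.03×10^7) = 0.1057 in⁴
Solid circle: I = πd⁴/64  ⇒  d = (64I/π)^(1/4) = (64×0.1057/π)^(1/4) = 1.21 in

d ≈ 1.21 in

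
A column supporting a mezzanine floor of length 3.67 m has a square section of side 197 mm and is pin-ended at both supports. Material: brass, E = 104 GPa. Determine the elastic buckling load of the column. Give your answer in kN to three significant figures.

P_cr ≈ 9560 kN

I = a⁴/12 = 197⁴/12 = 1.255×10^8 mm⁴
I = 1.255×10^8 mm⁴ = 1.255×10^-4 m⁴
Effective length L_e = K·L = 1 × 3.67 = 3.670 m
P_cr = π²EI / L_e² = π² × 104×10⁹ × 1.255×10^-4 / 3.670² = 9.565×10^6 N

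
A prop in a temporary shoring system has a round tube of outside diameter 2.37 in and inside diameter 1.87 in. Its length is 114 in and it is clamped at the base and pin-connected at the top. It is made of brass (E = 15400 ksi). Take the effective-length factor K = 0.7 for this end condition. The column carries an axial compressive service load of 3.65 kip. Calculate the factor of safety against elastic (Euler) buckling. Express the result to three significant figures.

n ≈ 6.20

d_o = 2.37 in, d_i = 1.87 in
I = π(d_o⁴ − d_i⁴)/64 = π(2.37⁴ − 1.870⁴)/64 = 0.9484 in⁴
Effective length L_e = K·L = 0.7 × 114 = 79.80 in
P_cr = π²EI / L_e² = π² × 15400×10³ × 0.9484 / 79.80² = 2.264×10^4 lb
Factor of safety n = P_cr / P = 22.637 / 3.65 = 6.20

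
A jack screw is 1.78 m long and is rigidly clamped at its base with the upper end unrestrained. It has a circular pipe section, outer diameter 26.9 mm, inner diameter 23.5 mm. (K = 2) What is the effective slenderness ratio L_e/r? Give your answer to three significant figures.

λ ≈ 399

d_o = 26.9 mm, d_i = 23.5 mm
I = π(d_o⁴ − d_i⁴)/64 = π(26.9⁴ − 23.50⁴)/64 = 1.073×10^4 mm⁴
A = 134.6 mm²;  r_min = √(I/A) = √(1.073×10^4/134.6) = 8.930 mm
L_e = K·L = 2 × 1.78 m = 3.560 m = 3560.0 mm
λ = L_e / r_min = 3560.0 / 8.930 = 399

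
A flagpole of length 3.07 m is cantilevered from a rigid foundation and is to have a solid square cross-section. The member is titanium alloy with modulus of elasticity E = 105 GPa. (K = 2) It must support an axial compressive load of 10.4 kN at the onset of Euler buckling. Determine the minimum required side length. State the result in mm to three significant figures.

L_e = K·L = 2 × 3.07 = 6.140 m
Required I = P_cr·L_e²/(π²E) = 1.040×10^4 × 6.140² / (π² × 1.05×10^11) = 3.783×10^-7 m⁴
I_req = 3.783×10^5 mm⁴
Solid square: I = a⁴/12  ⇒  a = (12I)^(1/4) = (12×3.783×10^5)^(1/4) = 46.2 mm

a ≈ 46.2 mm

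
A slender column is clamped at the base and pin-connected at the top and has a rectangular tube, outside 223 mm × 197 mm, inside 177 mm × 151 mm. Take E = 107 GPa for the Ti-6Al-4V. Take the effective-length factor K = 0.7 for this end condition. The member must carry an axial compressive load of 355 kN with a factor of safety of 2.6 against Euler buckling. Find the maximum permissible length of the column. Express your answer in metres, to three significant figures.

Weak-axis I_min = (h_o·b_o³ − h_i·b_i³)/12 with b_o = 197, b_i = 151.0 mm (shorter outer/inner sides).
I_min = (223×197³ − 177.0×151.0³)/12 = 9.129×10^7 mm⁴
I = 9.129×10^-5 m⁴
Required critical load P_cr = n·P = 2.6 × 355 = 923.0 kN = 9.230×10^5 N
From P_cr = π²EI/(K·L)²:  L = (1/K)·√(π²EI/P_cr) = (1/0.7)·√(π²×1.07×10^11×9.129×10^-5/9.230×10^5)
L = 14.6 m

L_max ≈ 14.6 m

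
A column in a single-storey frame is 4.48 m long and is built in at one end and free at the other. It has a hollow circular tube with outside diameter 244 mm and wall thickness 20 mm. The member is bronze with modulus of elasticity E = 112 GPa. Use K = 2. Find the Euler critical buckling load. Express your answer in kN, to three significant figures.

P_cr ≈ 1230 kN

Inner diameter d_i = 244 − 2×20 = 204.0 mm
I = π(d_o⁴ − d_i⁴)/64 = π(244⁴ − 204.0⁴)/64 = 8.898×10^7 mm⁴
I = 8.898×10^7 mm⁴ = 8.898×10^-5 m⁴
Effective length L_e = K·L = 2 × 4.48 = 8.960 m
P_cr = π²EI / L_e² = π² × 112×10⁹ × 8.898×10^-5 / 8.960² = 1.225×10^6 N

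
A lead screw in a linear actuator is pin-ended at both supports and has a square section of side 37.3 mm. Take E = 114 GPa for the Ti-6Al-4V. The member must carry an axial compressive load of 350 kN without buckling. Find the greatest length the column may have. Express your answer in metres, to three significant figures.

L_max ≈ 0.720 m

I = a⁴/12 = 37.3⁴/12 = 1.613×10^5 mm⁴
I = 1.613×10^-7 m⁴
At the buckling limit P_cr = P = 3.500×10^5 N
From P_cr = π²EI/(K·L)²:  L = (1/K)·√(π²EI/P_cr) = (1/1)·√(π²×1.14×10^11×1.613×10^-7/3.500×10^5)
L = 0.720 m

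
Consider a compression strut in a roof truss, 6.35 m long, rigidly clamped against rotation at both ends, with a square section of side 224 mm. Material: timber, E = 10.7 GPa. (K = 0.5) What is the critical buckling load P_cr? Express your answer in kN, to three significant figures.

I = a⁴/12 = 224⁴/12 = 2.098×10^8 mm⁴
I = 2.098×10^8 mm⁴ = 2.098×10^-4 m⁴
Effective length L_e = K·L = 0.5 × 6.35 = 3.175 m
P_cr = π²EI / L_e² = π² × 10.7×10⁹ × 2.098×10^-4 / 3.175² = 2.198×10^6 N

P_cr ≈ 2200 kN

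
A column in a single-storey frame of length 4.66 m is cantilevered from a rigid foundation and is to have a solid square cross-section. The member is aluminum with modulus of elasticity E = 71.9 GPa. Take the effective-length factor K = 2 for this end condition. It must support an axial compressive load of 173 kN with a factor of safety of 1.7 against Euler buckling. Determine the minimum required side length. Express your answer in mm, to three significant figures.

Required P_cr = n·P = 1.7 × 173 = 294.1 kN
L_e = K·L = 2 × 4.66 = 9.320 m
Required I = P_cr·L_e²/(π²E) = 2.941×10^5 × 9.320² / (π² × 7.19×10^10) = 3.600×10^-5 m⁴
I_req = 3.600×10^7 mm⁴
Solid square: I = a⁴/12  ⇒  a = (12I)^(1/4) = (12×3.600×10^7)^(1/4) = 144 mm

a ≈ 144 mm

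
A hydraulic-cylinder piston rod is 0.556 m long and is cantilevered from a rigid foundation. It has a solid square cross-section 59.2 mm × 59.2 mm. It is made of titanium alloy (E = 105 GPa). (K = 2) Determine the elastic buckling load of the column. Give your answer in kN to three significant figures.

P_cr ≈ 858 kN

I = a⁴/12 = 59.2⁴/12 = 1.024×10^6 mm⁴
I = 1.024×10^6 mm⁴ = 1.024×10^-6 m⁴
Effective length L_e = K·L = 2 × 0.556 = 1.112 m
P_cr = π²EI / L_e² = π² × 105×10⁹ × 1.024×10^-6 / 1.112² = 8.578×10^5 N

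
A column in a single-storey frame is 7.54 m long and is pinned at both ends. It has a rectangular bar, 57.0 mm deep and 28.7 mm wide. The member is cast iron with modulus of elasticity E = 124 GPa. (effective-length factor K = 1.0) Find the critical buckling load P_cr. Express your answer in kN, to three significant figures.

Buckling occurs about the weak axis: I_min = h·b³/12 with b = 28.7 mm (the shorter side).
I_min = 57.0×28.7³/12 = 1.123×10^5 mm⁴
I = 1.123×10^5 mm⁴ = 1.123×10^-7 m⁴
Effective length L_e = K·L = 1 × 7.54 = 7.540 m
P_cr = π²EI / L_e² = π² × 124×10⁹ × 1.123×10^-7 / 7.540² = 2.417×10^3 N

P_cr ≈ 2.42 kN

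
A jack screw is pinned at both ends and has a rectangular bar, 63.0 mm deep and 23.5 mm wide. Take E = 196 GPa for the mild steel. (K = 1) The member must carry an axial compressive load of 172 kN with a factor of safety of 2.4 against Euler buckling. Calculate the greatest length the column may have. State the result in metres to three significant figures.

L_max ≈ 0.565 m

Buckling occurs about the weak axis: I_min = h·b³/12 with b = 23.5 mm (the shorter side).
I_min = 63.0×23.5³/12 = 6.813×10^4 mm⁴
I = 6.813×10^-8 m⁴
Required critical load P_cr = n·P = 2.4 × 172 = 412.8 kN = 4.128×10^5 N
From P_cr = π²EI/(K·L)²:  L = (1/K)·√(π²EI/P_cr) = (1/1)·√(π²×1.96×10^11×6.813×10^-8/4.128×10^5)
L = 0.565 m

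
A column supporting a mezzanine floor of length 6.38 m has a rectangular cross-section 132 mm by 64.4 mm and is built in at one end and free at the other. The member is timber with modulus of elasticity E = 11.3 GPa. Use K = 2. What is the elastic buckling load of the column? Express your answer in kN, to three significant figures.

P_cr ≈ 2.01 kN

Buckling occurs about the weak axis: I_min = h·b³/12 with b = 64.4 mm (the shorter side).
I_min = 132×64.4³/12 = 2.938×10^6 mm⁴
I = 2.938×10^6 mm⁴ = 2.938×10^-6 m⁴
Effective length L_e = K·L = 2 × 6.38 = 12.76 m
P_cr = π²EI / L_e² = π² × 11.3×10⁹ × 2.938×10^-6 / 12.76² = 2.012×10^3 N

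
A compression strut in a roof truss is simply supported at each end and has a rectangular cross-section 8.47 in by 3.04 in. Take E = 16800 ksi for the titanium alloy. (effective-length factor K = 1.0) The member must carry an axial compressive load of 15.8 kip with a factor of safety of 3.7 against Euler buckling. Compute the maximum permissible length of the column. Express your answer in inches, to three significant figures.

Buckling occurs about the weak axis: I_min = h·b³/12 with b = 3.04 in (the shorter side).
I_min = 8.47×3.04³/12 = 19.83 in⁴
Required critical load P_cr = n·P = 3.7 × 15.8 = 58.46 kip = 5.846×10^4 lb
From P_cr = π²EI/(K·L)²:  L = (1/K)·√(π²EI/P_cr) = (1/1)·√(π²×1.68×10^7×19.83/5.846×10^4)
L = 237 in

L_max ≈ 237 in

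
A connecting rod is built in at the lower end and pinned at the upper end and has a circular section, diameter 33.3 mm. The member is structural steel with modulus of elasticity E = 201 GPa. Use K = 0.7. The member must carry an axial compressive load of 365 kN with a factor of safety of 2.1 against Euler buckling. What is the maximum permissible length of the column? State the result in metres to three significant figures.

I = πd⁴/64 = π×33.3⁴/64 = 6.036×10^4 mm⁴
I = 6.036×10^-8 m⁴
Required critical load P_cr = n·P = 2.1 × 365 = 766.5 kN = 7.665×10^5 N
From P_cr = π²EI/(K·L)²:  L = (1/K)·√(π²EI/P_cr) = (1/0.7)·√(π²×2.01×10^11×6.036×10^-8/7.665×10^5)
L = 0.565 m

L_max ≈ 0.565 m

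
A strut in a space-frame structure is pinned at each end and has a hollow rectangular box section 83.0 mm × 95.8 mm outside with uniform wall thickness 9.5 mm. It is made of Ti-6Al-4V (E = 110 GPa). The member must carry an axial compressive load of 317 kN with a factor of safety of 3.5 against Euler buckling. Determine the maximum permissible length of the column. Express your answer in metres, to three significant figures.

Inner dimensions: h_i = 95.8 − 2×9.5 = 76.80 mm, b_i = 83.0 − 2×9.5 = 64.00 mm
Weak-axis I_min = (h_o·b_o³ − h_i·b_i³)/12 with b_o = 83.0, b_i = 64.00 mm (shorter outer/inner sides).
I_min = (95.8×83.0³ − 76.80×64.00³)/12 = 2.887×10^6 mm⁴
I = 2.887×10^-6 m⁴
Required critical load P_cr = n·P = 3.5 × 317 = 1110 kN = 1.109×10^6 N
From P_cr = π²EI/(K·L)²:  L = (1/K)·√(π²EI/P_cr) = (1/1)·√(π²×1.10×10^11×2.887×10^-6/1.109×10^6)
L = 1.68 m

L_max ≈ 1.68 m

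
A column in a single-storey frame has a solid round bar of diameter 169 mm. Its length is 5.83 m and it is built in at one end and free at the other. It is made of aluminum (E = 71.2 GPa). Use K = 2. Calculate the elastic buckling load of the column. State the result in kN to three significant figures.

P_cr ≈ 207 kN

I = πd⁴/64 = π×169⁴/64 = 4.004×10^7 mm⁴
I = 4.004×10^7 mm⁴ = 4.004×10^-5 m⁴
Effective length L_e = K·L = 2 × 5.83 = 11.66 m
P_cr = π²EI / L_e² = π² × 71.2×10⁹ × 4.004×10^-5 / 11.66² = 2.070×10^5 N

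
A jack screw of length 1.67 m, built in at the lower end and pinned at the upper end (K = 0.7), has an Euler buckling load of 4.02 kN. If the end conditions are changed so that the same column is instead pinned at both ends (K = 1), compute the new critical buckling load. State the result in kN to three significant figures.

P_cr ∝ 1/K², so P_cr,new = P_cr,old × (K_old/K_new)² = 4.02 × (0.7/1)²
= 4.02 × 0.4900 = 1.97 kN

P_cr ≈ 1.97 kN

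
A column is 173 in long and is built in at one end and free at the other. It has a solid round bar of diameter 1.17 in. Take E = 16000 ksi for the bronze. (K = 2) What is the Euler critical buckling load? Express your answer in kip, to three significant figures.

P_cr ≈ 0.121 kip

I = πd⁴/64 = π×1.17⁴/64 = 9.198×10^-2 in⁴
Effective length L_e = K·L = 2 × 173 = 346.0 in
P_cr = π²EI / L_e² = π² × 16000×10³ × 9.198×10^-2 / 346.0² = 121.3 lb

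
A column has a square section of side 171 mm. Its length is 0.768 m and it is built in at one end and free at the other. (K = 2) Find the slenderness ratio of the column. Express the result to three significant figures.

For a square r = a/√12 = 171/√12 = 49.36 mm
L_e = K·L = 2 × 0.768 m = 1.536 m = 1536.0 mm
λ = L_e / r_min = 1536.0 / 49.36 = 31.1

λ ≈ 31.1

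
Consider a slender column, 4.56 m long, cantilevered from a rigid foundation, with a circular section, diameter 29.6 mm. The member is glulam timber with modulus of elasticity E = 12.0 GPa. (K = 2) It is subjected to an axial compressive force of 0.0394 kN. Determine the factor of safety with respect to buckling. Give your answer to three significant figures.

n ≈ 1.36

I = πd⁴/64 = π×29.6⁴/64 = 3.768×10^4 mm⁴
I = 3.768×10^4 mm⁴ = 3.768×10^-8 m⁴
Effective length L_e = K·L = 2 × 4.56 = 9.120 m
P_cr = π²EI / L_e² = π² × 12.0×10⁹ × 3.768×10^-8 / 9.120² = 53.66 N
Factor of safety n = P_cr / P = 0.053657 / 0.0394 = 1.36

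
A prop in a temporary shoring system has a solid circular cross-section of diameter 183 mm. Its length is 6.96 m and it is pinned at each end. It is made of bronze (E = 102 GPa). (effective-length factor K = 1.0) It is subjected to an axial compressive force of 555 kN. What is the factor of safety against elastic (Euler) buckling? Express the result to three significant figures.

n ≈ 2.06

I = πd⁴/64 = π×183⁴/64 = 5.505×10^7 mm⁴
I = 5.505×10^7 mm⁴ = 5.505×10^-5 m⁴
Effective length L_e = K·L = 1 × 6.96 = 6.960 m
P_cr = π²EI / L_e² = π² × 102×10⁹ × 5.505×10^-5 / 6.960² = 1.144×10^6 N
Factor of safety n = P_cr / P = 1144.1 / 555 = 2.06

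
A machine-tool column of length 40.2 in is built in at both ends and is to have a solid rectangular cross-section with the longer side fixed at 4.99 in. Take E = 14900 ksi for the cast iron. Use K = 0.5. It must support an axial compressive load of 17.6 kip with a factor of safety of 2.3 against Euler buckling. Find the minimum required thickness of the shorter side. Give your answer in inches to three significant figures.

Required P_cr = n·P = 2.3 × 17.6 = 40.48 kip
L_e = K·L = 0.5 × 40.2 = 20.10 in
Required I = P_cr·L_e²/(π²E) = 4.048×10^4 × 20.10² / (π² × 1.49×10^7) = 0.1112 in⁴
Rectangle, weak axis: I_min = h·b³/12 with h = 4.99 in fixed  ⇒  b = (12I/h)^(1/3) = 0.644 in

b ≈ 0.644 in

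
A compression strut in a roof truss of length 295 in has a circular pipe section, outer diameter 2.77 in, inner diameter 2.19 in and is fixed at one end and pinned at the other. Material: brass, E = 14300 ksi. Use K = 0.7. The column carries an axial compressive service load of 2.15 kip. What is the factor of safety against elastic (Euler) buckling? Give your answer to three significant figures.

d_o = 2.77 in, d_i = 2.19 in
I = π(d_o⁴ − d_i⁴)/64 = π(2.77⁴ − 2.190⁴)/64 = 1.761 in⁴
Effective length L_e = K·L = 0.7 × 295 = 206.5 in
P_cr = π²EI / L_e² = π² × 14300×10³ × 1.761 / 206.5² = 5.828×10^3 lb
Factor of safety n = P_cr / P = 5.8278 / 2.15 = 2.71

n ≈ 2.71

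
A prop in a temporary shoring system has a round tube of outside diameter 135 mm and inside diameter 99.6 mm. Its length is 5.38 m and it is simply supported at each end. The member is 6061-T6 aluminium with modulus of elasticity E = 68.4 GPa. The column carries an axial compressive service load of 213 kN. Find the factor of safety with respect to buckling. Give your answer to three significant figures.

d_o = 135 mm, d_i = 99.6 mm
I = π(d_o⁴ − d_i⁴)/64 = π(135⁴ − 99.60⁴)/64 = 1.147×10^7 mm⁴
I = 1.147×10^7 mm⁴ = 1.147×10^-5 m⁴
Effective length L_e = K·L = 1 × 5.38 = 5.380 m
P_cr = π²EI / L_e² = π² × 68.4×10⁹ × 1.147×10^-5 / 5.380² = 2.676×10^5 N
Factor of safety n = P_cr / P = 267.61 / 213 = 1.26

n ≈ 1.26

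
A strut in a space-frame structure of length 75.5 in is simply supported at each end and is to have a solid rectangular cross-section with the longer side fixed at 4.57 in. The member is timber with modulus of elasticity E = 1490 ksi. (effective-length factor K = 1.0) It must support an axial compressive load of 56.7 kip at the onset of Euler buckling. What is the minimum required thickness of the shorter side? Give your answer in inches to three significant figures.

b ≈ 3.86 in

L_e = K·L = 1 × 75.5 = 75.50 in
Required I = P_cr·L_e²/(π²E) = 5.670×10^4 × 75.50² / (π² × 1.49×10^6) = 21.98 in⁴
Rectangle, weak axis: I_min = h·b³/12 with h = 4.57 in fixed  ⇒  b = (12I/h)^(1/3) = 3.86 in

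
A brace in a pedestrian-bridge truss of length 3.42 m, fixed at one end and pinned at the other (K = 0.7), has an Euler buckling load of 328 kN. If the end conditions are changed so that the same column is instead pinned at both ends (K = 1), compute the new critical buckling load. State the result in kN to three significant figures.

P_cr ∝ 1/K², so P_cr,new = P_cr,old × (K_old/K_new)² = 328 × (0.7/1)²
= 328 × 0.4900 = 161 kN

P_cr ≈ 161 kN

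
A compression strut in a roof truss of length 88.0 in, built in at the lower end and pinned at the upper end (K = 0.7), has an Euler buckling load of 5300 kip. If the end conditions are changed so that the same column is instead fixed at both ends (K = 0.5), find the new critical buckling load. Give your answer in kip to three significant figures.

P_cr ∝ 1/K², so P_cr,new = P_cr,old × (K_old/K_new)² = 5300 × (0.7/0.5)²
= 5300 × 1.960 = 10400 kip

P_cr ≈ 10400 kip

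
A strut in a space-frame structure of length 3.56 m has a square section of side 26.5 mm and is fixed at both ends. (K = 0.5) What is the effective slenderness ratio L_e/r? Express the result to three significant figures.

λ ≈ 233

I = a⁴/12 = 26.5⁴/12 = 4.110×10^4 mm⁴
A = 702.2 mm²;  r_min = √(I/A) = √(4.110×10^4/702.2) = 7.650 mm
L_e = K·L = 0.5 × 3.56 m = 1.780 m = 1780.0 mm
λ = L_e / r_min = 1780.0 / 7.650 = 233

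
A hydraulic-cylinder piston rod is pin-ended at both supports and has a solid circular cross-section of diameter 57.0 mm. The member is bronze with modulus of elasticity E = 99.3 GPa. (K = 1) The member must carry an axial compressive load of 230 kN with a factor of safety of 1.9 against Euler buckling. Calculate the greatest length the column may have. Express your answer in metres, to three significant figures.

L_max ≈ 1.08 m

I = πd⁴/64 = π×57.0⁴/64 = 5.182×10^5 mm⁴
I = 5.182×10^-7 m⁴
Required critical load P_cr = n·P = 1.9 × 230 = 437.0 kN = 4.370×10^5 N
From P_cr = π²EI/(K·L)²:  L = (1/K)·√(π²EI/P_cr) = (1/1)·√(π²×9.93×10^10×5.182×10^-7/4.370×10^5)
L = 1.08 m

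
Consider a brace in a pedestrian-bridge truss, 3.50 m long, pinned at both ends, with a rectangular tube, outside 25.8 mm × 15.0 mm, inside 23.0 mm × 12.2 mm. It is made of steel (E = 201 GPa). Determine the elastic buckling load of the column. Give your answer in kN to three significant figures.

P_cr ≈ 0.611 kN

Weak-axis I_min = (h_o·b_o³ − h_i·b_i³)/12 with b_o = 15.0, b_i = 12.20 mm (shorter outer/inner sides).
I_min = (25.8×15.0³ − 23.00×12.20³)/12 = 3.776×10^3 mm⁴
I = 3.776×10^3 mm⁴ = 3.776×10^-9 m⁴
Effective length L_e = K·L = 1 × 3.50 = 3.500 m
P_cr = π²EI / L_e² = π² × 201×10⁹ × 3.776×10^-9 / 3.500² = 611.5 N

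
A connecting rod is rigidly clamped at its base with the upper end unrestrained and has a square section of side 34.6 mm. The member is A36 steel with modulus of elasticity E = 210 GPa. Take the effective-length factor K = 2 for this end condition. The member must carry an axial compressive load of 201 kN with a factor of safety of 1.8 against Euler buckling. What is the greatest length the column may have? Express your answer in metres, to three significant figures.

I = a⁴/12 = 34.6⁴/12 = 1.194×10^5 mm⁴
I = 1.194×10^-7 m⁴
Required critical load P_cr = n·P = 1.8 × 201 = 361.8 kN = 3.618×10^5 N
From P_cr = π²EI/(K·L)²:  L = (1/K)·√(π²EI/P_cr) = (1/2)·√(π²×2.10×10^11×1.194×10^-7/3.618×10^5)
L = 0.414 m

L_max ≈ 0.414 m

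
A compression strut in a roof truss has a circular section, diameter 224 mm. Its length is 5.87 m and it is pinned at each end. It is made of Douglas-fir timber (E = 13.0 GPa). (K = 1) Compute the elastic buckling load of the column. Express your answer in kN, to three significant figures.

P_cr ≈ 460 kN

I = πd⁴/64 = π×224⁴/64 = 1.236×10^8 mm⁴
I = 1.236×10^8 mm⁴ = 1.236×10^-4 m⁴
Effective length L_e = K·L = 1 × 5.87 = 5.870 m
P_cr = π²EI / L_e² = π² × 13.0×10⁹ × 1.236×10^-4 / 5.870² = 4.602×10^5 N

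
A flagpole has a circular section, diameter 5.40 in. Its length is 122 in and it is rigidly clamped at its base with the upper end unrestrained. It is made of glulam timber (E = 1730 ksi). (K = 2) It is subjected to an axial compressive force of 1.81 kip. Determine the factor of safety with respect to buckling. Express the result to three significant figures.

I = πd⁴/64 = π×5.40⁴/64 = 41.74 in⁴
Effective length L_e = K·L = 2 × 122 = 244.0 in
P_cr = π²EI / L_e² = π² × 1730×10³ × 41.74 / 244.0² = 1.197×10^4 lb
Factor of safety n = P_cr / P = 11.970 / 1.81 = 6.61

n ≈ 6.61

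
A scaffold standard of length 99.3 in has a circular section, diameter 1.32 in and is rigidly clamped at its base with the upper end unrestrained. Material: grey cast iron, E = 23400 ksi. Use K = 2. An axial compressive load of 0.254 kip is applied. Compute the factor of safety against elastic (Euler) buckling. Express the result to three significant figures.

n ≈ 3.44

I = πd⁴/64 = π×1.32⁴/64 = 0.1490 in⁴
Effective length L_e = K·L = 2 × 99.3 = 198.6 in
P_cr = π²EI / L_e² = π² × 23400×10³ × 0.1490 / 198.6² = 872.6 lb
Factor of safety n = P_cr / P = 0.87262 / 0.254 = 3.44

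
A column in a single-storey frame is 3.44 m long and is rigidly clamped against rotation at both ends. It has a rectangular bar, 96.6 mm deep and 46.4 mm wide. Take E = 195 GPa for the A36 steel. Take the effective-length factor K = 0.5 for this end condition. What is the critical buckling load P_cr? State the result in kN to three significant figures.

P_cr ≈ 523 kN

Buckling occurs about the weak axis: I_min = h·b³/12 with b = 46.4 mm (the shorter side).
I_min = 96.6×46.4³/12 = 8.042×10^5 mm⁴
I = 8.042×10^5 mm⁴ = 8.042×10^-7 m⁴
Effective length L_e = K·L = 0.5 × 3.44 = 1.720 m
P_cr = π²EI / L_e² = π² × 195×10⁹ × 8.042×10^-7 / 1.720² = 5.232×10^5 N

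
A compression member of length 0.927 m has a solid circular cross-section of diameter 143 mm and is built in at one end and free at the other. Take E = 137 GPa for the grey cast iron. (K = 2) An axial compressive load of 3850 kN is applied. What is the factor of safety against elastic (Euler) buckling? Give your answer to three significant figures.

I = πd⁴/64 = π×143⁴/64 = 2.053×10^7 mm⁴
I = 2.053×10^7 mm⁴ = 2.053×10^-5 m⁴
Effective length L_e = K·L = 2 × 0.927 = 1.854 m
P_cr = π²EI / L_e² = π² × 137×10⁹ × 2.053×10^-5 / 1.854² = 8.074×10^6 N
Factor of safety n = P_cr / P = 8074.5 / 3850 = 2.10

n ≈ 2.10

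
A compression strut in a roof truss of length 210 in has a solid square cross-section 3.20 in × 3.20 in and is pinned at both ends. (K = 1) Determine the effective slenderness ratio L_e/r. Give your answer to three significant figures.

For a square r = a/√12 = 3.20/√12 = 0.9238 in
L_e = K·L = 1 × 210 = 210.0 in
λ = L_e / r_min = 210.00 / 0.9238 = 227

λ ≈ 227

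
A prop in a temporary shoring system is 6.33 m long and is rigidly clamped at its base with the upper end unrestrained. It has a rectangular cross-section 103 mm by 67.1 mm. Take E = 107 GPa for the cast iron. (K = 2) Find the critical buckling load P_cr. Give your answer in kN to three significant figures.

P_cr ≈ 17.1 kN

Buckling occurs about the weak axis: I_min = h·b³/12 with b = 67.1 mm (the shorter side).
I_min = 103×67.1³/12 = 2.593×10^6 mm⁴
I = 2.593×10^6 mm⁴ = 2.593×10^-6 m⁴
Effective length L_e = K·L = 2 × 6.33 = 12.66 m
P_cr = π²EI / L_e² = π² × 107×10⁹ × 2.593×10^-6 / 12.66² = 1.709×10^4 N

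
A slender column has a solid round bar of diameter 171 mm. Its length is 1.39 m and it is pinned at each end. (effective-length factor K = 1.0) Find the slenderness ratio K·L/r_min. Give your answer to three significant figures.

I = πd⁴/64 = π×171⁴/64 = 4.197×10^7 mm⁴
A = 2.297×10^4 mm²;  r_min = √(I/A) = √(4.197×10^7/2.297×10^4) = 42.75 mm
L_e = K·L = 1 × 1.39 m = 1.390 m = 1390.0 mm
λ = L_e / r_min = 1390.0 / 42.75 = 32.5

λ ≈ 32.5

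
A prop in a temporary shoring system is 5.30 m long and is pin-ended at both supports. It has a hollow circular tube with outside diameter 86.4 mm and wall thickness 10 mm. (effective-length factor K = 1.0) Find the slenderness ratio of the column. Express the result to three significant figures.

Inner diameter d_i = 86.4 − 2×10 = 66.40 mm
I = π(d_o⁴ − d_i⁴)/64 = π(86.4⁴ − 66.40⁴)/64 = 1.781×10^6 mm⁴
A = 2.400×10^3 mm²;  r_min = √(I/A) = √(1.781×10^6/2.400×10^3) = 27.24 mm
L_e = K·L = 1 × 5.30 m = 5.300 m = 5300.0 mm
λ = L_e / r_min = 5300.0 / 27.24 = 195

λ ≈ 195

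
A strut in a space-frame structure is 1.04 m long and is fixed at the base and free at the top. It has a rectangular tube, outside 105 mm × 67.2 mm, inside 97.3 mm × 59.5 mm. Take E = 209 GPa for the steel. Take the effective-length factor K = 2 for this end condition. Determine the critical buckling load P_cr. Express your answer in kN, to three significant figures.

Weak-axis I_min = (h_o·b_o³ − h_i·b_i³)/12 with b_o = 67.2, b_i = 59.50 mm (shorter outer/inner sides).
I_min = (105×67.2³ − 97.30×59.50³)/12 = 9.473×10^5 mm⁴
I = 9.473×10^5 mm⁴ = 9.473×10^-7 m⁴
Effective length L_e = K·L = 2 × 1.04 = 2.080 m
P_cr = π²EI / L_e² = π² × 209×10⁹ × 9.473×10^-7 / 2.080² = 4.517×10^5 N

P_cr ≈ 452 kN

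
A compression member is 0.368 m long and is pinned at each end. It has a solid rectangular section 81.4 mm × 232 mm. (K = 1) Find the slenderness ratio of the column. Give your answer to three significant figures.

λ ≈ 15.7

For a rectangle r_min = b/√12 = 81.4/√12 = 23.50 mm
L_e = K·L = 1 × 0.368 m = 0.3680 m = 368.00 mm
λ = L_e / r_min = 368.00 / 23.50 = 15.7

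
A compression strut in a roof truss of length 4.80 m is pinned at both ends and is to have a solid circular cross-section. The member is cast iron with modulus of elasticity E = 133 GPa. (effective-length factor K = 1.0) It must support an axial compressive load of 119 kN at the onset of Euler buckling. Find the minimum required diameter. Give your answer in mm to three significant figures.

d ≈ 80.8 mm

L_e = K·L = 1 × 4.80 = 4.800 m
Required I = P_cr·L_e²/(π²E) = 1.190×10^5 × 4.800² / (π² × 1.33×10^11) = 2.089×10^-6 m⁴
I_req = 2.089×10^6 mm⁴
Solid circle: I = πd⁴/64  ⇒  d = (64I/π)^(1/4) = (64×2.089×10^6/π)^(1/4) = 80.8 mm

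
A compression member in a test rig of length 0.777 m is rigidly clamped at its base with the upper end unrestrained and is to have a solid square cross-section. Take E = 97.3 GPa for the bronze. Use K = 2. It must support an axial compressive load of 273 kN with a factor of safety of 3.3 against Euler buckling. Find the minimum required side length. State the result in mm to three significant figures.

a ≈ 72.2 mm

Required P_cr = n·P = 3.3 × 273 = 900.9 kN
L_e = K·L = 2 × 0.777 = 1.554 m
Required I = P_cr·L_e²/(π²E) = 9.009×10^5 × 1.554² / (π² × 9.73×10^10) = 2.266×10^-6 m⁴
I_req = 2.266×10^6 mm⁴
Solid square: I = a⁴/12  ⇒  a = (12I)^(1/4) = (12×2.266×10^6)^(1/4) = 72.2 mm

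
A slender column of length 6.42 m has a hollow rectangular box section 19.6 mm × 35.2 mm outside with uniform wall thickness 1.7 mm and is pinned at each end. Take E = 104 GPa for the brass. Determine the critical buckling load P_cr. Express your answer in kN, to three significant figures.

P_cr ≈ 0.269 kN

Inner dimensions: h_i = 35.2 − 2×1.7 = 31.80 mm, b_i = 19.6 − 2×1.7 = 16.20 mm
Weak-axis I_min = (h_o·b_o³ − h_i·b_i³)/12 with b_o = 19.6, b_i = 16.20 mm (shorter outer/inner sides).
I_min = (35.2×19.6³ − 31.80×16.20³)/12 = 1.082×10^4 mm⁴
I = 1.082×10^4 mm⁴ = 1.082×10^-8 m⁴
Effective length L_e = K·L = 1 × 6.42 = 6.420 m
P_cr = π²EI / L_e² = π² × 104×10⁹ × 1.082×10^-8 / 6.420² = 269.5 N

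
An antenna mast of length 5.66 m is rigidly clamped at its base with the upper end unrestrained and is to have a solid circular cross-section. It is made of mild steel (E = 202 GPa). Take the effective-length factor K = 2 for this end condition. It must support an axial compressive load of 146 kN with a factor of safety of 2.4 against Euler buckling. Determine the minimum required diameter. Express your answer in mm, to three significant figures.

d ≈ 146 mm

Required P_cr = n·P = 2.4 × 146 = 350.4 kN
L_e = K·L = 2 × 5.66 = 11.32 m
Required I = P_cr·L_e²/(π²E) = 3.504×10^5 × 11.32² / (π² × 2.02×10^11) = 2.252×10^-5 m⁴
I_req = 2.252×10^7 mm⁴
Solid circle: I = πd⁴/64  ⇒  d = (64I/π)^(1/4) = (64×2.252×10^7/π)^(1/4) = 146 mm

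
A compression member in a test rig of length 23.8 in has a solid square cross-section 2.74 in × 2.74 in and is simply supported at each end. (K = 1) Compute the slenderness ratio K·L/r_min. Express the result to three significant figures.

λ ≈ 30.1

I = a⁴/12 = 2.74⁴/12 = 4.697 in⁴
A = 7.508 in²;  r_min = √(I/A) = √(4.697/7.508) = 0.7910 in
L_e = K·L = 1 × 23.8 = 23.80 in
λ = L_e / r_min = 23.800 / 0.7910 = 30.1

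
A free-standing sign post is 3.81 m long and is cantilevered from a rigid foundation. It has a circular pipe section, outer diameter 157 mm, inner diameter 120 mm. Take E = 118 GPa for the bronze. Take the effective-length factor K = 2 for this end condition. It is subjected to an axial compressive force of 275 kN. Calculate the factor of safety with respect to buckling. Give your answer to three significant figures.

d_o = 157 mm, d_i = 120 mm
I = π(d_o⁴ − d_i⁴)/64 = π(157⁴ − 120.0⁴)/64 = 1.965×10^7 mm⁴
I = 1.965×10^7 mm⁴ = 1.965×10^-5 m⁴
Effective length L_e = K·L = 2 × 3.81 = 7.620 m
P_cr = π²EI / L_e² = π² × 118×10⁹ × 1.965×10^-5 / 7.620² = 3.940×10^5 N
Factor of safety n = P_cr / P = 394.03 / 275 = 1.43

n ≈ 1.43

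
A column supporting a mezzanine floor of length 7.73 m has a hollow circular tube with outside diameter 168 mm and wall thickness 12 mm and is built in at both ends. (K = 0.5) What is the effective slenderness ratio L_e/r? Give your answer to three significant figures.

λ ≈ 69.9

Inner diameter d_i = 168 − 2×12 = 144.0 mm
I = π(d_o⁴ − d_i⁴)/64 = π(168⁴ − 144.0⁴)/64 = 1.800×10^7 mm⁴
A = 5.881×10^3 mm²;  r_min = √(I/A) = √(1.800×10^7/5.881×10^3) = 55.32 mm
L_e = K·L = 0.5 × 7.73 m = 3.865 m = 3865.0 mm
λ = L_e / r_min = 3865.0 / 55.32 = 69.9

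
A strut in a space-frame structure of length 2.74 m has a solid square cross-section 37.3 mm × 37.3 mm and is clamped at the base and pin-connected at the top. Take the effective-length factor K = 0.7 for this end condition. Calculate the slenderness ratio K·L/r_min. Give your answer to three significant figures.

λ ≈ 178

For a square r = a/√12 = 37.3/√12 = 10.77 mm
L_e = K·L = 0.7 × 2.74 m = 1.918 m = 1918.0 mm
λ = L_e / r_min = 1918.0 / 10.77 = 178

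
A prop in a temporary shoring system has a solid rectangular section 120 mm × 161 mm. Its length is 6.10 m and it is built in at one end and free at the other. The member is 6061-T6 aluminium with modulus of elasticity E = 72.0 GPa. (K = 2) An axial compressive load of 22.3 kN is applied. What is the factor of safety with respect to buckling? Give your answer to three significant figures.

n ≈ 4.96

Buckling occurs about the weak axis: I_min = h·b³/12 with b = 120 mm (the shorter side).
I_min = 161×120³/12 = 2.318×10^7 mm⁴
I = 2.318×10^7 mm⁴ = 2.318×10^-5 m⁴
Effective length L_e = K·L = 2 × 6.10 = 12.20 m
P_cr = π²EI / L_e² = π² × 72.0×10⁹ × 2.318×10^-5 / 12.20² = 1.107×10^5 N
Factor of safety n = P_cr / P = 110.69 / 22.3 = 4.96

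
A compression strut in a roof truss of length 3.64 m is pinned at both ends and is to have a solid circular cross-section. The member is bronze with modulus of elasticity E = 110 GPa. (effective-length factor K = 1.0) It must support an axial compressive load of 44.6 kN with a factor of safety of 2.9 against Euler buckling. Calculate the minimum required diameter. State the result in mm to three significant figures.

d ≈ 75.3 mm

Required P_cr = n·P = 2.9 × 44.6 = 129.3 kN
L_e = K·L = 1 × 3.64 = 3.640 m
Required I = P_cr·L_e²/(π²E) = 1.293×10^5 × 3.640² / (π² × 1.10×10^11) = 1.578×10^-6 m⁴
I_req = 1.578×10^6 mm⁴
Solid circle: I = πd⁴/64  ⇒  d = (64I/π)^(1/4) = (64×1.578×10^6/π)^(1/4) = 75.3 mm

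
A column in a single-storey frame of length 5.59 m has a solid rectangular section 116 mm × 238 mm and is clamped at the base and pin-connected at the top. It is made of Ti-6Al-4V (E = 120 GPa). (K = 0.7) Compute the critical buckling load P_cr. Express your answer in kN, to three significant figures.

P_cr ≈ 2390 kN

Buckling occurs about the weak axis: I_min = h·b³/12 with b = 116 mm (the shorter side).
I_min = 238×116³/12 = 3.096×10^7 mm⁴
I = 3.096×10^7 mm⁴ = 3.096×10^-5 m⁴
Effective length L_e = K·L = 0.7 × 5.59 = 3.913 m
P_cr = π²EI / L_e² = π² × 120×10⁹ × 3.096×10^-5 / 3.913² = 2.395×10^6 N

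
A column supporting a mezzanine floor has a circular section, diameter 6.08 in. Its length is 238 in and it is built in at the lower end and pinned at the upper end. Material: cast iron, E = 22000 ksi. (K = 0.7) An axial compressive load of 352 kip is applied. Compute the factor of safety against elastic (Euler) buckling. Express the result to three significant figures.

n ≈ 1.49

I = πd⁴/64 = π×6.08⁴/64 = 67.08 in⁴
Effective length L_e = K·L = 0.7 × 238 = 166.6 in
P_cr = π²EI / L_e² = π² × 22000×10³ × 67.08 / 166.6² = 5.248×10^5 lb
Factor of safety n = P_cr / P = 524.76 / 352 = 1.49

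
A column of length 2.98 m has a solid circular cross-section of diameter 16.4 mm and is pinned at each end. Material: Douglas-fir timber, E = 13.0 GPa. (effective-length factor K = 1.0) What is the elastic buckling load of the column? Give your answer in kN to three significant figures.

I = πd⁴/64 = π×16.4⁴/64 = 3.551×10^3 mm⁴
I = 3.551×10^3 mm⁴ = 3.551×10^-9 m⁴
Effective length L_e = K·L = 1 × 2.98 = 2.980 m
P_cr = π²EI / L_e² = π² × 13.0×10⁹ × 3.551×10^-9 / 2.980² = 51.30 N

P_cr ≈ 0.0513 kN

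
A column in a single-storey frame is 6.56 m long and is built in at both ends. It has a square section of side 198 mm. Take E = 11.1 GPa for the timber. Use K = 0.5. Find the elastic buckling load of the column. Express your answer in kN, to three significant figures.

P_cr ≈ 1300 kN

I = a⁴/12 = 198⁴/12 = 1.281×10^8 mm⁴
I = 1.281×10^8 mm⁴ = 1.281×10^-4 m⁴
Effective length L_e = K·L = 0.5 × 6.56 = 3.280 m
P_cr = π²EI / L_e² = π² × 11.1×10⁹ × 1.281×10^-4 / 3.280² = 1.304×10^6 N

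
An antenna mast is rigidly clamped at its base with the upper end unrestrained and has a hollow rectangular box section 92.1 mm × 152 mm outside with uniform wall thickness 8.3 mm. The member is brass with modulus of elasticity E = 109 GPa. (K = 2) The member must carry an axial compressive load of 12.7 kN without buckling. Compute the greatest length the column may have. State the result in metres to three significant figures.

Inner dimensions: h_i = 152 − 2×8.3 = 135.4 mm, b_i = 92.1 − 2×8.3 = 75.50 mm
Weak-axis I_min = (h_o·b_o³ − h_i·b_i³)/12 with b_o = 92.1, b_i = 75.50 mm (shorter outer/inner sides).
I_min = (152×92.1³ − 135.4×75.50³)/12 = 5.040×10^6 mm⁴
I = 5.040×10^-6 m⁴
At the buckling limit P_cr = P = 1.270×10^4 N
From P_cr = π²EI/(K·L)²:  L = (1/K)·√(π²EI/P_cr) = (1/2)·√(π²×1.09×10^11×5.040×10^-6/1.270×10^4)
L = 10.3 m

L_max ≈ 10.3 m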